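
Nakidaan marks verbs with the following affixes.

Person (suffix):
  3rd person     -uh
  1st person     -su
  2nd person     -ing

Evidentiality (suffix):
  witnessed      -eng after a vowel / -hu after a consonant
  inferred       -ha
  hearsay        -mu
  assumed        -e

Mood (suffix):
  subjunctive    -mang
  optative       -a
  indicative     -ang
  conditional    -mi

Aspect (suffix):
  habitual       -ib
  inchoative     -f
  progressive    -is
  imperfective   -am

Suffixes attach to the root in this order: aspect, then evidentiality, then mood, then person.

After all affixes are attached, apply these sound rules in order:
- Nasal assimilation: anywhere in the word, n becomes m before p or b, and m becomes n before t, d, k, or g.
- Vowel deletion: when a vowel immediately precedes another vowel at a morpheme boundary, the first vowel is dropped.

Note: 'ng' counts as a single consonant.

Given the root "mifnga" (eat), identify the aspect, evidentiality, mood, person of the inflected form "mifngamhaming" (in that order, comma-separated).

Segment: mifnga-am-ha-mi-ing.
aspect: -am → imperfective.
evidentiality: -ha → inferred.
mood: -mi → conditional.
person: -ing → 2nd person.

imperfective, inferred, conditional, 2nd person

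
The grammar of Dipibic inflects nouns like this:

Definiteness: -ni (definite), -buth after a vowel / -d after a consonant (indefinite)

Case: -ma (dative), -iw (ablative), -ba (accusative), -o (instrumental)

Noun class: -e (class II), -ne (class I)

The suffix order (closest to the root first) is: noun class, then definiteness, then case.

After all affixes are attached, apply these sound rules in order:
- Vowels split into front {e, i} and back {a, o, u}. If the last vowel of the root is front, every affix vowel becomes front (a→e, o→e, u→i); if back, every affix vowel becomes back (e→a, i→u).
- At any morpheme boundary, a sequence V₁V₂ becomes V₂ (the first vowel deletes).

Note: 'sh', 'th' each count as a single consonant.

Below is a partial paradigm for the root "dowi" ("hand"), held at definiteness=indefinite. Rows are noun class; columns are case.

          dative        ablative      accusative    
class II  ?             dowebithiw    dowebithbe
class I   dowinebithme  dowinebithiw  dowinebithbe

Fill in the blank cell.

Attach noun class class II -e → dowie.
Attach definiteness indefinite -buth (after vowel 'e') → dowiebuth.
Attach case dative -ma → dowiebuthma.
Apply vowel harmony: dowiebuthma → dowiebithme.
Apply vowel deletion: dowiebithme → dowebithme.

dowebithme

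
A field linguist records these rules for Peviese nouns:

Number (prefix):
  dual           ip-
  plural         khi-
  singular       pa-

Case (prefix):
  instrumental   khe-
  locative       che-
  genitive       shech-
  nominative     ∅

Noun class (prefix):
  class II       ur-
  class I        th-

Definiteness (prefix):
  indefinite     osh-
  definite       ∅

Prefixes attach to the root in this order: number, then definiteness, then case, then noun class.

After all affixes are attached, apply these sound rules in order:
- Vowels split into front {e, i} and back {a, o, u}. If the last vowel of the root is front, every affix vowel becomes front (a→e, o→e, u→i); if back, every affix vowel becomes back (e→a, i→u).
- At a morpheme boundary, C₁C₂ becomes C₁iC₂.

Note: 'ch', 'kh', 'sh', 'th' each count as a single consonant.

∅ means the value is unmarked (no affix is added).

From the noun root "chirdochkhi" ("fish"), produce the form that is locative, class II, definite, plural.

Attach number plural khi- → khichirdochkhi.
definiteness = definite: zero marking, form stays khichirdochkhi.
Attach case locative che- → chekhichirdochkhi.
Attach noun class class II ur- → urchekhichirdochkhi.
Apply vowel harmony: urchekhichirdochkhi → irchekhichirdochkhi.
Apply epenthesis: irchekhichirdochkhi → irichekhichirdochkhi.

irichekhichirdochkhi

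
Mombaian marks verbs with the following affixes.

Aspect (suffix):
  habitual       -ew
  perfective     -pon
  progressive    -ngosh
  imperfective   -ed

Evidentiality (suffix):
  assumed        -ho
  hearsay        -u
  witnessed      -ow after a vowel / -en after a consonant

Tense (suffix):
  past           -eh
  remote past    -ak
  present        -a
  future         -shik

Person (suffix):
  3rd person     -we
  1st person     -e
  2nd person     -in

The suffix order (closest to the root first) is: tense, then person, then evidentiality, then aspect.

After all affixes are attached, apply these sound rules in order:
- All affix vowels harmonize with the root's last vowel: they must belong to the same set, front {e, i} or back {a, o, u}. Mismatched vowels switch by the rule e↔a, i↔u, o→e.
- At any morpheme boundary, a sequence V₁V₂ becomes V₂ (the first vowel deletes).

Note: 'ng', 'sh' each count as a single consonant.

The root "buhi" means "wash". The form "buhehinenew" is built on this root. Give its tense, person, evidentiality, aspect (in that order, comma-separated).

past, 2nd person, witnessed, habitual

Segment: buhi-eh-in-en-ew.
tense: -eh → past.
person: -in → 2nd person.
evidentiality: -ow/en → witnessed.
aspect: -ew → habitual.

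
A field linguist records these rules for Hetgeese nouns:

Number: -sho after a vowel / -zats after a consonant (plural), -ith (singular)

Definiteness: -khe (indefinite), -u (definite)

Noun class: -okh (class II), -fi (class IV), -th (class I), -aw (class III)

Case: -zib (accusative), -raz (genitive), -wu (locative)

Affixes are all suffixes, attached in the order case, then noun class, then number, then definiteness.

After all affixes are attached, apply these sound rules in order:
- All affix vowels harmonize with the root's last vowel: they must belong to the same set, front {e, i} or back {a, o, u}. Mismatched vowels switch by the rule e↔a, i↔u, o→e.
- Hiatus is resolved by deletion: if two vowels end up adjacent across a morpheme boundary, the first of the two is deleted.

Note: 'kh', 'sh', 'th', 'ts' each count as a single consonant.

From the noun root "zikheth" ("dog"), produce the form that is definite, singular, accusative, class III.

zikhethzibewithi

Attach case accusative -zib → zikhethzib.
Attach noun class class III -aw → zikhethzibaw.
Attach number singular -ith → zikhethzibawith.
Attach definiteness definite -u → zikhethzibawithu.
Apply vowel harmony: zikhethzibawithu → zikhethzibewithi.
Vowel deletion: no change.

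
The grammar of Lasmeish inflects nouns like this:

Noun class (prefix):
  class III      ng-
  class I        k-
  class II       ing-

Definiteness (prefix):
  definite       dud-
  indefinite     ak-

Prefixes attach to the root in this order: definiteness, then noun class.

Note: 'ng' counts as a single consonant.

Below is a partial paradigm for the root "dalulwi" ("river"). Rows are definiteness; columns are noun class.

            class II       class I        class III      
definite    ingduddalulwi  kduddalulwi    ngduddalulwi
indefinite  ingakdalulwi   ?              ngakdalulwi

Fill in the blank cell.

Attach definiteness indefinite ak- → akdalulwi.
Attach noun class class I k- → kakdalulwi.

kakdalulwi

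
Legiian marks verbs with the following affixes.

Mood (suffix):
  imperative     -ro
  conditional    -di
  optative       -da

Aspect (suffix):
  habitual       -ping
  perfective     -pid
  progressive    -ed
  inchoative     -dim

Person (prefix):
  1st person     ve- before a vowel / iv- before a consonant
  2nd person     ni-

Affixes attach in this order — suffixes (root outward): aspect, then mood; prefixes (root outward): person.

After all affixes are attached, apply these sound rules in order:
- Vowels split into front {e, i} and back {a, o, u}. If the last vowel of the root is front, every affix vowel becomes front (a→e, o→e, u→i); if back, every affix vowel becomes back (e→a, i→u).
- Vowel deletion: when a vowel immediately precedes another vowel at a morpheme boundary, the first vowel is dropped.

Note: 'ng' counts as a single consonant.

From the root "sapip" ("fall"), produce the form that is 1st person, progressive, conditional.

Attach aspect progressive -ed → sapiped.
Attach mood conditional -di → sapipeddi.
Attach person 1st person iv- (before consonant 's') → ivsapipeddi.
Vowel harmony: no change.
Vowel deletion: no change.

ivsapipeddi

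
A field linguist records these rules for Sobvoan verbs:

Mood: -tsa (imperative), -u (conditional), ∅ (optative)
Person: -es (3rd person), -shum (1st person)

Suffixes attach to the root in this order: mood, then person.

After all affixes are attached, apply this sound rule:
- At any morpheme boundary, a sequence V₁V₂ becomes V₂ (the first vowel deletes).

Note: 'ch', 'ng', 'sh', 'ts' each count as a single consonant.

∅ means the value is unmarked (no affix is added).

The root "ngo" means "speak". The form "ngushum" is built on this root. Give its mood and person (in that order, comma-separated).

conditional, 1st person

Segment: ngo-u-shum.
mood: -u → conditional.
person: -shum → 1st person.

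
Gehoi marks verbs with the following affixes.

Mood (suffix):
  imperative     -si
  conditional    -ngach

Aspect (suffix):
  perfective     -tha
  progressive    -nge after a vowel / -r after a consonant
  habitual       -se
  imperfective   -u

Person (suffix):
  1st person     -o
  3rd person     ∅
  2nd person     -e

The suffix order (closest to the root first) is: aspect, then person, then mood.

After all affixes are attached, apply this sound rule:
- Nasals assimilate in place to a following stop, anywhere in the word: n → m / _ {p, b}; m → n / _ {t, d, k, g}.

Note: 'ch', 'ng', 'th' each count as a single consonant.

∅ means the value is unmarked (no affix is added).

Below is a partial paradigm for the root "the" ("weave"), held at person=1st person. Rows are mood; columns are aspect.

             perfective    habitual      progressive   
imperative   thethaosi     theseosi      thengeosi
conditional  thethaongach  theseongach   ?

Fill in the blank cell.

Attach aspect progressive -nge (after vowel 'e') → thenge.
Attach person 1st person -o → thengeo.
Attach mood conditional -ngach → thengeongach.
Nasal assimilation: no change.

thengeongach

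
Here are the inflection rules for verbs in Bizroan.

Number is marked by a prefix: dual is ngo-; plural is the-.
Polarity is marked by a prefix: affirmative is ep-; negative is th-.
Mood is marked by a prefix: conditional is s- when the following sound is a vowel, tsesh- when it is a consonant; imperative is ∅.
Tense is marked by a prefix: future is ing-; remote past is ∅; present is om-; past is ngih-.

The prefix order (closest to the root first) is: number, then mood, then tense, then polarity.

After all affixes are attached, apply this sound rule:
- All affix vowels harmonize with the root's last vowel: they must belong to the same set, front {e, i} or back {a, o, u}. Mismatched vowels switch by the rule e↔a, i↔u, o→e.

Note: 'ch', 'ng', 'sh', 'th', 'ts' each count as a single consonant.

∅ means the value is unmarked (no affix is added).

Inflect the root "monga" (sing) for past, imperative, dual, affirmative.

apnguhngomonga

Attach number dual ngo- → ngomonga.
mood = imperative: zero marking, form stays ngomonga.
Attach tense past ngih- → ngihngomonga.
Attach polarity affirmative ep- → epngihngomonga.
Apply vowel harmony: epngihngomonga → apnguhngomonga.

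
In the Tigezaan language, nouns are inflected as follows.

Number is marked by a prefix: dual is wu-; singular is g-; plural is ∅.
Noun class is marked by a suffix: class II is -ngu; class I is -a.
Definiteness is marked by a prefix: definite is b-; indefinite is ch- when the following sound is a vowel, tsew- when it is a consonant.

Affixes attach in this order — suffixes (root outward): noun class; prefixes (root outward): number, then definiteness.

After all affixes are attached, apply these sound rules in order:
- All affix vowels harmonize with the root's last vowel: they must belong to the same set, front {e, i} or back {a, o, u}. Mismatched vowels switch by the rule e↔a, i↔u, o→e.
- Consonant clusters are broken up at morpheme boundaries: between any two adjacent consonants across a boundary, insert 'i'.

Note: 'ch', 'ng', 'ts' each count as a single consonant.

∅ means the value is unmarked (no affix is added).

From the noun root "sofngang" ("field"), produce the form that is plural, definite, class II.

bisofngangingu

number = plural: zero marking, form stays sofngang.
Attach definiteness definite b- → bsofngang.
Attach noun class class II -ngu → bsofngangngu.
Vowel harmony: no change.
Apply epenthesis: bsofngangngu → bisofngangingu.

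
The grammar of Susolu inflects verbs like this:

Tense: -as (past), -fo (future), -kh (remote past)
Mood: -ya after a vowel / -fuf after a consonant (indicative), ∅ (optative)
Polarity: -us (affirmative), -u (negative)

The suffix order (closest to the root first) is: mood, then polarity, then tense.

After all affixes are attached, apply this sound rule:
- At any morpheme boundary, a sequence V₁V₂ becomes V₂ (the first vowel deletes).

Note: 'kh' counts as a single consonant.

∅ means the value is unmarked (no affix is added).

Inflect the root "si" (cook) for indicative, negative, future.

Attach mood indicative -ya (after vowel 'i') → siya.
Attach polarity negative -u → siyau.
Attach tense future -fo → siyaufo.
Apply vowel deletion: siyaufo → siyufo.

siyufo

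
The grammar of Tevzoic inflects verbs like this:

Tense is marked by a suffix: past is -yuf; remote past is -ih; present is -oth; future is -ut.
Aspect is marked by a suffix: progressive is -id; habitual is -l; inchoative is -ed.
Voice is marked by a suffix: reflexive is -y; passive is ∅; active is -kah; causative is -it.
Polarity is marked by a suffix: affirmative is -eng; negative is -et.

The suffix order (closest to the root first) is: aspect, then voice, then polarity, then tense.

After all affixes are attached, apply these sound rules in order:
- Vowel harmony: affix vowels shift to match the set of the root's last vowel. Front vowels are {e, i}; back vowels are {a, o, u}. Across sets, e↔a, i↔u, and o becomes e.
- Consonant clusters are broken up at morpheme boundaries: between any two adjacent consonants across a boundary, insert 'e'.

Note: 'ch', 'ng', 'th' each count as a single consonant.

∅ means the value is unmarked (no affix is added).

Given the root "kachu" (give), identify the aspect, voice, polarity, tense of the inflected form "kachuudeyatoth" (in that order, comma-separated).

progressive, reflexive, negative, present

Segment: kachu-id-y-et-oth.
aspect: -id → progressive.
voice: -y → reflexive.
polarity: -et → negative.
tense: -oth → present.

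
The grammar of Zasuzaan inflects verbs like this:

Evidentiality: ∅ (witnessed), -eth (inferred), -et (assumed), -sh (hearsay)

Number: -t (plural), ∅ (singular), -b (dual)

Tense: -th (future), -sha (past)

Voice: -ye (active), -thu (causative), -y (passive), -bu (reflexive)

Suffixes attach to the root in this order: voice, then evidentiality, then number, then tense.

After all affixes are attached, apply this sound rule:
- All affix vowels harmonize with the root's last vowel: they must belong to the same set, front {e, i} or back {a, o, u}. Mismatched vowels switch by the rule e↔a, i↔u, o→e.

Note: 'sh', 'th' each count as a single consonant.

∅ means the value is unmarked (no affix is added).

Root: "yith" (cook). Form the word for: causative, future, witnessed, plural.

yiththitth

Attach voice causative -thu → yiththu.
evidentiality = witnessed: zero marking, form stays yiththu.
Attach number plural -t → yiththut.
Attach tense future -th → yiththutth.
Apply vowel harmony: yiththutth → yiththitth.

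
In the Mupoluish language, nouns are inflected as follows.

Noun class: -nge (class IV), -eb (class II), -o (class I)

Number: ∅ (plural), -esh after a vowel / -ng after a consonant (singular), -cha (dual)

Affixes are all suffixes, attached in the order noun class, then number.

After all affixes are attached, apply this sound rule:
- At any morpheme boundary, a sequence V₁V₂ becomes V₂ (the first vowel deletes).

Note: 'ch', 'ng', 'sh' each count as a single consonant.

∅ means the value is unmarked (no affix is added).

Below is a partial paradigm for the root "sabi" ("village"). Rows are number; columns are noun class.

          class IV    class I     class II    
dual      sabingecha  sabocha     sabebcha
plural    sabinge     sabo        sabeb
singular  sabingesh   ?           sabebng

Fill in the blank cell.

Attach noun class class I -o → sabio.
Attach number singular -esh (after vowel 'o') → sabioesh.
Apply vowel deletion: sabioesh → sabesh.

sabesh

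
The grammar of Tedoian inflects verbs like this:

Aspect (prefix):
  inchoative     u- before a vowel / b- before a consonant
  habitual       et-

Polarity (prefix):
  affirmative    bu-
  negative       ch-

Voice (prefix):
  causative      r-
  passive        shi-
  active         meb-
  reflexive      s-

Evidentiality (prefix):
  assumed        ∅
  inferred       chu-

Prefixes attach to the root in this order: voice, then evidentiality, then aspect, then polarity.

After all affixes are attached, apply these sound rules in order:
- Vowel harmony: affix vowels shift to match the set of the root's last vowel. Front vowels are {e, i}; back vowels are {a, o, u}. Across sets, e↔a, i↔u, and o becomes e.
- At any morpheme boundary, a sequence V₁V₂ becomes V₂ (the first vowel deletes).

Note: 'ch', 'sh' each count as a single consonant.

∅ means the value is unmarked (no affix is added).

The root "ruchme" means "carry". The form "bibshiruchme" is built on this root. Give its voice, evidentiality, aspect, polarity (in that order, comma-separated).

Segment: bu-b-shi-ruchme.
voice: shi- → passive.
evidentiality: ∅ → assumed.
aspect: u/b- → inchoative.
polarity: bu- → affirmative.

passive, assumed, inchoative, affirmative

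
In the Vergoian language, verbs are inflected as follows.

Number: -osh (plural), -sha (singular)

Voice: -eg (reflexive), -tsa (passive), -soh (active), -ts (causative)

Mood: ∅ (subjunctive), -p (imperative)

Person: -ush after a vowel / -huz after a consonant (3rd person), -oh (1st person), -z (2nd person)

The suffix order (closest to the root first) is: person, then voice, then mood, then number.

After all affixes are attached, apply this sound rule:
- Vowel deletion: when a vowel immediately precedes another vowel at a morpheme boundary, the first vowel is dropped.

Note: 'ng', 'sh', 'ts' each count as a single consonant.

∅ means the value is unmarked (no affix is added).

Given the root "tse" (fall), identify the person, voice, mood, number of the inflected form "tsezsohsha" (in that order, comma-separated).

Segment: tse-z-soh-sha.
person: -z → 2nd person.
voice: -soh → active.
mood: ∅ → subjunctive.
number: -sha → singular.

2nd person, active, subjunctive, singular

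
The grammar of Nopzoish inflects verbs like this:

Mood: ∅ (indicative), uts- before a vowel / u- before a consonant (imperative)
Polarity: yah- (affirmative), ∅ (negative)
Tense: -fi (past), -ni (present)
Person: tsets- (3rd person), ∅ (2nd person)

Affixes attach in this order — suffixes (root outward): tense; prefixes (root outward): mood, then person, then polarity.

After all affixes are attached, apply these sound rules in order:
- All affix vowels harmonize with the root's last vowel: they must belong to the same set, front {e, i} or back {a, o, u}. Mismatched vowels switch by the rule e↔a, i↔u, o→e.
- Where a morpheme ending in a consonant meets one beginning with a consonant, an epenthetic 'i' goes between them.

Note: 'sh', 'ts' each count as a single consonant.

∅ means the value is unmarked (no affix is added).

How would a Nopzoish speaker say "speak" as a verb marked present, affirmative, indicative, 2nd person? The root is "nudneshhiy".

yehinudneshhiyini

mood = indicative: zero marking, form stays nudneshhiy.
person = 2nd person: zero marking, form stays nudneshhiy.
Attach polarity affirmative yah- → yahnudneshhiy.
Attach tense present -ni → yahnudneshhiyni.
Apply vowel harmony: yahnudneshhiyni → yehnudneshhiyni.
Apply epenthesis: yehnudneshhiyni → yehinudneshhiyini.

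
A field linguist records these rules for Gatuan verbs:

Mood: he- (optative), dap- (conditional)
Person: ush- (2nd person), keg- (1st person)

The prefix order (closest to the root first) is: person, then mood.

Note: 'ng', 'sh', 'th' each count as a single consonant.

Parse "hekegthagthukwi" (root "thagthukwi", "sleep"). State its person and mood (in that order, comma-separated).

1st person, optative

Segment: he-keg-thagthukwi.
person: keg- → 1st person.
mood: he- → optative.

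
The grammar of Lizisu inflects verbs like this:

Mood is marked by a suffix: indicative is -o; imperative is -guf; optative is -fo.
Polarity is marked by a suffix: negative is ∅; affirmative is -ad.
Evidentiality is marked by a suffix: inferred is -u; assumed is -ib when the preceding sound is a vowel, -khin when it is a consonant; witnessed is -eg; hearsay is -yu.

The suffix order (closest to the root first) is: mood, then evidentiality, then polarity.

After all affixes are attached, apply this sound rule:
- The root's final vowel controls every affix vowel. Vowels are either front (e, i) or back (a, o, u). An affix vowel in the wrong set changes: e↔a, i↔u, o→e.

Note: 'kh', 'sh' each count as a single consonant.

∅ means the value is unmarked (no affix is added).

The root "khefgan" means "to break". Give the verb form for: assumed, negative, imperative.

khefgangufkhun

Attach mood imperative -guf → khefganguf.
Attach evidentiality assumed -khin (after consonant 'f') → khefgangufkhin.
polarity = negative: zero marking, form stays khefgangufkhin.
Apply vowel harmony: khefgangufkhin → khefgangufkhun.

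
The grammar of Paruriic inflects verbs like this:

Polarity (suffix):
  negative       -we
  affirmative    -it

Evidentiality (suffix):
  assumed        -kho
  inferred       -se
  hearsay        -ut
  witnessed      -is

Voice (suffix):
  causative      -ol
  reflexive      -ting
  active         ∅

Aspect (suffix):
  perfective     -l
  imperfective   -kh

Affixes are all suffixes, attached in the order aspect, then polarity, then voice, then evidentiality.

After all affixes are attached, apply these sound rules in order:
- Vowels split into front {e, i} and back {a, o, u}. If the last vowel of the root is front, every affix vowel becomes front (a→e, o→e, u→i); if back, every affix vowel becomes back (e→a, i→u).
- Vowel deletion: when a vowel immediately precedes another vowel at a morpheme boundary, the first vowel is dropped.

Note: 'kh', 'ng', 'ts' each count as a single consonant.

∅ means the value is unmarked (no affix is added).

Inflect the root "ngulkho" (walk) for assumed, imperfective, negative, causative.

Attach aspect imperfective -kh → ngulkhokh.
Attach polarity negative -we → ngulkhokhwe.
Attach voice causative -ol → ngulkhokhweol.
Attach evidentiality assumed -kho → ngulkhokhweolkho.
Apply vowel harmony: ngulkhokhweolkho → ngulkhokhwaolkho.
Apply vowel deletion: ngulkhokhwaolkho → ngulkhokhwolkho.

ngulkhokhwolkho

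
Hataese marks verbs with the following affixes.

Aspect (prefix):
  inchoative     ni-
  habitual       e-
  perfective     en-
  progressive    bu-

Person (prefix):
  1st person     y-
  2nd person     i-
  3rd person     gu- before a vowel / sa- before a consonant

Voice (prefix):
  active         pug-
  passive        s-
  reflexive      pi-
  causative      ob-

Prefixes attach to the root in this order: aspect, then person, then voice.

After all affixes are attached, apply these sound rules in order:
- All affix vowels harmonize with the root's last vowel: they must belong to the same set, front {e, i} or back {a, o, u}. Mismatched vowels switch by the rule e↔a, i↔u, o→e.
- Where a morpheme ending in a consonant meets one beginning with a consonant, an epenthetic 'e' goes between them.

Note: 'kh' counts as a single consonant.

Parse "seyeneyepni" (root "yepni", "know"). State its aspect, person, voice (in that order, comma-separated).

perfective, 1st person, passive

Segment: s-y-en-yepni.
aspect: en- → perfective.
person: y- → 1st person.
voice: s- → passive.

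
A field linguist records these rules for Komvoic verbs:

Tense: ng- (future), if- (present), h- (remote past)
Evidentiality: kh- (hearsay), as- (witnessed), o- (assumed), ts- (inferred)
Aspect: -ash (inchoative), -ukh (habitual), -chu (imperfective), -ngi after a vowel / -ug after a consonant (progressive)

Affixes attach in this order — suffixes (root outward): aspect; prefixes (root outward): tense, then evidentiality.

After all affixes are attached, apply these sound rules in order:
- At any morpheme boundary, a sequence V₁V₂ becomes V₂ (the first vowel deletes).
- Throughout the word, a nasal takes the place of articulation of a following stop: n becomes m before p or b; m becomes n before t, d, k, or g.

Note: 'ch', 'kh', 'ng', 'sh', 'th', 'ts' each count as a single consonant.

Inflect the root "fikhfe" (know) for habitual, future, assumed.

ongfikhfukh

Attach tense future ng- → ngfikhfe.
Attach aspect habitual -ukh → ngfikhfeukh.
Attach evidentiality assumed o- → ongfikhfeukh.
Apply vowel deletion: ongfikhfeukh → ongfikhfukh.
Nasal assimilation: no change.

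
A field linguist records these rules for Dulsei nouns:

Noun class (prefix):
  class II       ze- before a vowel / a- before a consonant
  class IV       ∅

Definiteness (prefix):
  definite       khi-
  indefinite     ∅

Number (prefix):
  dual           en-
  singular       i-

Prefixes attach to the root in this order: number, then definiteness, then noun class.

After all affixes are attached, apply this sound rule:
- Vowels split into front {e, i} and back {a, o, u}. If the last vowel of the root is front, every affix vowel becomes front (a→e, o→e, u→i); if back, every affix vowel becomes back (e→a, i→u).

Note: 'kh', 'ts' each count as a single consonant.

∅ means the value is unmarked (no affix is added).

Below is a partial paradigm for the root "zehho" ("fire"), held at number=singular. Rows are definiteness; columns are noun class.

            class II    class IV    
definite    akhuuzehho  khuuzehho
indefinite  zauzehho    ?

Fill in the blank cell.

Attach number singular i- → izehho.
definiteness = indefinite: zero marking, form stays izehho.
noun class = class IV: zero marking, form stays izehho.
Apply vowel harmony: izehho → uzehho.

uzehho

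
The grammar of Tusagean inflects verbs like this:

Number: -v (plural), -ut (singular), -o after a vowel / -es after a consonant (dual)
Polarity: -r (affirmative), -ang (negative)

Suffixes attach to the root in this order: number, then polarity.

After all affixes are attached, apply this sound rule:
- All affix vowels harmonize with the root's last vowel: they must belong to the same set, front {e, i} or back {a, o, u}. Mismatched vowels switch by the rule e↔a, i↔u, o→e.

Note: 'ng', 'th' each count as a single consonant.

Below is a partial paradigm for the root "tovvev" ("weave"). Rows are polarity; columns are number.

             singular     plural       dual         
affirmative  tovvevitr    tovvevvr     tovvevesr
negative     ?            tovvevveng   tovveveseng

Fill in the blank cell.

tovveviteng

Attach number singular -ut → tovvevut.
Attach polarity negative -ang → tovvevutang.
Apply vowel harmony: tovvevutang → tovveviteng.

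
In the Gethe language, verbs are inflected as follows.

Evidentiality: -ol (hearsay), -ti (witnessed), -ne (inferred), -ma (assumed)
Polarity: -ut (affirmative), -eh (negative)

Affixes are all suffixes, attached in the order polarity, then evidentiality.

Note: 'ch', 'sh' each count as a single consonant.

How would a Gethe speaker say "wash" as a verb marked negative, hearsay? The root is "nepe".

nepeehol

Attach polarity negative -eh → nepeeh.
Attach evidentiality hearsay -ol → nepeehol.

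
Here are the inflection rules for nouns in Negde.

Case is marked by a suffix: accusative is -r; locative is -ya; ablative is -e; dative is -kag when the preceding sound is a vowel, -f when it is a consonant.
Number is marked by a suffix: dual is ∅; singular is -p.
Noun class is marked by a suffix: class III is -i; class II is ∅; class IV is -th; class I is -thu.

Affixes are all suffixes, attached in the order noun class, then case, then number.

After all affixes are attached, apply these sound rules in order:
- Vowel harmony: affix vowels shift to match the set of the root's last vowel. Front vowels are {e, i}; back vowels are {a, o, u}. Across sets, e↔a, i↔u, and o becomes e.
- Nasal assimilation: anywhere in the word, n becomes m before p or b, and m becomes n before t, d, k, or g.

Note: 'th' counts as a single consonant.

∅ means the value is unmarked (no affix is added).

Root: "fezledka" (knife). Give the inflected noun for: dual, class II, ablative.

noun class = class II: zero marking, form stays fezledka.
Attach case ablative -e → fezledkae.
number = dual: zero marking, form stays fezledkae.
Apply vowel harmony: fezledkae → fezledkaa.
Nasal assimilation: no change.

fezledkaa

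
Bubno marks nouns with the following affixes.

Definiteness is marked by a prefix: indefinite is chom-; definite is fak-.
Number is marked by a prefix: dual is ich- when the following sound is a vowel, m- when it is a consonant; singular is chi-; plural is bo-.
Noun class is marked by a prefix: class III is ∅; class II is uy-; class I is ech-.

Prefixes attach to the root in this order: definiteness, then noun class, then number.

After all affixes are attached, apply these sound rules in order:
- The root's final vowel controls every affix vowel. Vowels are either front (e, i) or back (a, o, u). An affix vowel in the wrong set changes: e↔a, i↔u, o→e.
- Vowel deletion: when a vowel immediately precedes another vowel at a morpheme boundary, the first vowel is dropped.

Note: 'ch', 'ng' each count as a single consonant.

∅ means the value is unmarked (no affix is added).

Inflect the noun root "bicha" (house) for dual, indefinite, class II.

Attach definiteness indefinite chom- → chombicha.
Attach noun class class II uy- → uychombicha.
Attach number dual ich- (before vowel 'u') → ichuychombicha.
Apply vowel harmony: ichuychombicha → uchuychombicha.
Vowel deletion: no change.

uchuychombicha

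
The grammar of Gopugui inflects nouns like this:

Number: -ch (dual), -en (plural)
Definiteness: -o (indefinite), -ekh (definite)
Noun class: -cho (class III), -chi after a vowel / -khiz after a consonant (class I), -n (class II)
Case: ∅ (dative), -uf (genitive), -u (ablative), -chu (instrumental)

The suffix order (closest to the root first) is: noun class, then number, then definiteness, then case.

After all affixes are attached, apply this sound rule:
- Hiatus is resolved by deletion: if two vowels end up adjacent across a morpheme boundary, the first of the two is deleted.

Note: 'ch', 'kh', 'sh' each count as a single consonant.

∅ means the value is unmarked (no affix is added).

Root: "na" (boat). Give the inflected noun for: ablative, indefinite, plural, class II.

Attach noun class class II -n → nan.
Attach number plural -en → nanen.
Attach definiteness indefinite -o → naneno.
Attach case ablative -u → nanenou.
Apply vowel deletion: nanenou → nanenu.

nanenu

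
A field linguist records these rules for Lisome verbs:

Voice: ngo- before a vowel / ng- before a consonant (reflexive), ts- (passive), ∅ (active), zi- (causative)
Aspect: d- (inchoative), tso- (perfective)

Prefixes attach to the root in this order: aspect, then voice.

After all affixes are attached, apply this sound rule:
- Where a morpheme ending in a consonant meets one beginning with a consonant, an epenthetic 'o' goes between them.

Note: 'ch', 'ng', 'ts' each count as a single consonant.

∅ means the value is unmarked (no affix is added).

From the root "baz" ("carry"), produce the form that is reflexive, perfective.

ngotsobaz

Attach aspect perfective tso- → tsobaz.
Attach voice reflexive ng- (before consonant 'ts') → ngtsobaz.
Apply epenthesis: ngtsobaz → ngotsobaz.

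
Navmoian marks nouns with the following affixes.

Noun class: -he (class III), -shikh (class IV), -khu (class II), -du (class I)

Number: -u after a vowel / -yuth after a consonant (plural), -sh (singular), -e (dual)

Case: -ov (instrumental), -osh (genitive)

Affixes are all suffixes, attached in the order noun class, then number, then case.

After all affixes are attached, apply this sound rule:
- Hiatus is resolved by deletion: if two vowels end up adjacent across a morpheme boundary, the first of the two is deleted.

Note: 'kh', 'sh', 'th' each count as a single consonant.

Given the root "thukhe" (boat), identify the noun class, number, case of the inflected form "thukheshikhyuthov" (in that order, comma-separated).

class IV, plural, instrumental

Segment: thukhe-shikh-yuth-ov.
noun class: -shikh → class IV.
number: -u/yuth → plural.
case: -ov → instrumental.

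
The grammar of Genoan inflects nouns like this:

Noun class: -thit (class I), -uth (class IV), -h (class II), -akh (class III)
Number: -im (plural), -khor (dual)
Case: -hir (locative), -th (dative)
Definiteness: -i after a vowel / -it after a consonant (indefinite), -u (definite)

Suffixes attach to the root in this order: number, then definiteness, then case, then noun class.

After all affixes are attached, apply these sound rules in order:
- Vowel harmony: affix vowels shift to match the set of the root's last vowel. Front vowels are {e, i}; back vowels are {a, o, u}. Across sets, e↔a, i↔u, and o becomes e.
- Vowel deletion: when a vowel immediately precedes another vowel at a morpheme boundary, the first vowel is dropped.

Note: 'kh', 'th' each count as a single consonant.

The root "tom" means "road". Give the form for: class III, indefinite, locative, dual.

tomkhoruthurakh

Attach number dual -khor → tomkhor.
Attach definiteness indefinite -it (after consonant 'r') → tomkhorit.
Attach case locative -hir → tomkhorithir.
Attach noun class class III -akh → tomkhorithirakh.
Apply vowel harmony: tomkhorithirakh → tomkhoruthurakh.
Vowel deletion: no change.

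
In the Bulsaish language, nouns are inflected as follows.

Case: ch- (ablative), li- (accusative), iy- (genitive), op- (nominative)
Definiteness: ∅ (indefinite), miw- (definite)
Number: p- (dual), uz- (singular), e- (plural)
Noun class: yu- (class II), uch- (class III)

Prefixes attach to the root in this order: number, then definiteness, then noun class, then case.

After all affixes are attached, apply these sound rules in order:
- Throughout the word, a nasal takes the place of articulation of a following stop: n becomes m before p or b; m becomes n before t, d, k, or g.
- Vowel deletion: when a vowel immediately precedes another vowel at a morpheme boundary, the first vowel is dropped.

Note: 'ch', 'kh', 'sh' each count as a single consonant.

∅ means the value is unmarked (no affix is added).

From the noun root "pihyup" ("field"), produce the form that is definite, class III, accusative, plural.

luchmiwepihyup

Attach number plural e- → epihyup.
Attach definiteness definite miw- → miwepihyup.
Attach noun class class III uch- → uchmiwepihyup.
Attach case accusative li- → liuchmiwepihyup.
Nasal assimilation: no change.
Apply vowel deletion: liuchmiwepihyup → luchmiwepihyup.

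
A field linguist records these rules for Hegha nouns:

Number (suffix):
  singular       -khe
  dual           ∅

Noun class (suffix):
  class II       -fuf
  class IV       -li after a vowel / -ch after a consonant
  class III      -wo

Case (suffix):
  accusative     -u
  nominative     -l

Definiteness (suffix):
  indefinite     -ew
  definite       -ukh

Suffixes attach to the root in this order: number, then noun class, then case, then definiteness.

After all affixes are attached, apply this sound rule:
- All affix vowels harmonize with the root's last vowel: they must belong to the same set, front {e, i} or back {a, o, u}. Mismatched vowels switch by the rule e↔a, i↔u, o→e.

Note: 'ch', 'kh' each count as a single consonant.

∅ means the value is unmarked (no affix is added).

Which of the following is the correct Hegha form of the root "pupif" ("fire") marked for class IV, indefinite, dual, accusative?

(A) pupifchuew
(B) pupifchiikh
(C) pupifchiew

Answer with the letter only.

C

number = dual: zero marking, form stays pupif.
Attach noun class class IV -ch (after consonant 'f') → pupifch.
Attach case accusative -u → pupifchu.
Attach definiteness indefinite -ew → pupifchuew.
Apply vowel harmony: pupifchuew → pupifchiew.
So the correct form is pupifchiew, option (C).
(A) pupifchuew is wrong: it fails to apply the sound rule(s).
(B) pupifchiikh is wrong: it uses definite instead of indefinite for definiteness.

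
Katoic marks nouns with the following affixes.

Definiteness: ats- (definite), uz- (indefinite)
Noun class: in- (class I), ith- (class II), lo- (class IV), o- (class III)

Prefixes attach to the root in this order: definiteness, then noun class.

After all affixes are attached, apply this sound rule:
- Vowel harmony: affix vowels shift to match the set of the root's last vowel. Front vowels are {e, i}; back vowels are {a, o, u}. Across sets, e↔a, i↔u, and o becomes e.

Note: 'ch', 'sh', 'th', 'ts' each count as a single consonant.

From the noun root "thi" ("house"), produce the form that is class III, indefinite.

eizthi

Attach definiteness indefinite uz- → uzthi.
Attach noun class class III o- → ouzthi.
Apply vowel harmony: ouzthi → eizthi.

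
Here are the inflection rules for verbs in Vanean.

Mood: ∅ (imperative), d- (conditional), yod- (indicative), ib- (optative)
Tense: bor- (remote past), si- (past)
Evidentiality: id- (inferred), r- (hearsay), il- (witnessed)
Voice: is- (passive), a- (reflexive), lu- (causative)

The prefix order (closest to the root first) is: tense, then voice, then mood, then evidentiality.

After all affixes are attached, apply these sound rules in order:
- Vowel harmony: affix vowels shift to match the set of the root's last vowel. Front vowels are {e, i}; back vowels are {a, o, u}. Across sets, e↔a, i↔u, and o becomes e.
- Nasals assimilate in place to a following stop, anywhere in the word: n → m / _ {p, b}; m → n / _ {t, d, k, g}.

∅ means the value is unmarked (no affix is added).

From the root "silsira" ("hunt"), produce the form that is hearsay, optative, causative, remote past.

rubluborsilsira

Attach tense remote past bor- → borsilsira.
Attach voice causative lu- → luborsilsira.
Attach mood optative ib- → ibluborsilsira.
Attach evidentiality hearsay r- → ribluborsilsira.
Apply vowel harmony: ribluborsilsira → rubluborsilsira.
Nasal assimilation: no change.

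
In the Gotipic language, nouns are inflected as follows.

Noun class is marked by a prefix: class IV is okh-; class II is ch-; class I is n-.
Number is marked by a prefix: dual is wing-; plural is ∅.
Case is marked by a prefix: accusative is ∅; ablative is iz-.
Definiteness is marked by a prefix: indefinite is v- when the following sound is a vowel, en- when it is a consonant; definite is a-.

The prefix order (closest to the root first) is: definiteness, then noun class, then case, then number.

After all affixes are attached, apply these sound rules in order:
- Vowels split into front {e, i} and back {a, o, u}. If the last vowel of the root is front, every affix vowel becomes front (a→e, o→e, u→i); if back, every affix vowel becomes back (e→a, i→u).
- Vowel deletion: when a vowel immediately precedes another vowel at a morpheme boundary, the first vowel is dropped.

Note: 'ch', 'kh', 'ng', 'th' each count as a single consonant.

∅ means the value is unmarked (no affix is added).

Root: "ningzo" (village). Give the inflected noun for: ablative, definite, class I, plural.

uznaningzo

Attach definiteness definite a- → aningzo.
Attach noun class class I n- → naningzo.
Attach case ablative iz- → iznaningzo.
number = plural: zero marking, form stays iznaningzo.
Apply vowel harmony: iznaningzo → uznaningzo.
Vowel deletion: no change.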